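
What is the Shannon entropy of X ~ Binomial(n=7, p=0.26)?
1.5398 nats

We have X ~ Binomial(n=7, p=0.26).

The Shannon entropy measures the uncertainty or information content of the distribution.

For a Binomial distribution with n=7, p=0.26:
H(X) = 1.5398 nats

(In bits, this would be 2.2215 bits.)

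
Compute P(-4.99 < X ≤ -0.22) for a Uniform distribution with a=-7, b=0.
0.681429

We have X ~ Uniform(a=-7, b=0).

To find P(-4.99 < X ≤ -0.22), we use:
P(-4.99 < X ≤ -0.22) = P(X ≤ -0.22) - P(X ≤ -4.99)
                 = F(-0.22) - F(-4.99)
                 = 0.968571 - 0.287143
                 = 0.681429

So there's approximately a 68.1% chance that X falls in this range.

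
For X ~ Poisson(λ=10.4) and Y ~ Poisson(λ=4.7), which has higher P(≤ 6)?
Y has higher probability (P(Y ≤ 6) = 0.8046 > P(X ≤ 6) = 0.1069)

Compute P(≤ 6) for each distribution:

X ~ Poisson(λ=10.4):
P(X ≤ 6) = 0.1069

Y ~ Poisson(λ=4.7):
P(Y ≤ 6) = 0.8046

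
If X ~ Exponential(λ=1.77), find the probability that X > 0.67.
0.305471

We have X ~ Exponential(λ=1.77).

P(X > 0.67) = 1 - P(X ≤ 0.67)
                = 1 - F(0.67)
                = 1 - 0.694529
                = 0.305471

So there's approximately a 30.5% chance that X exceeds 0.67.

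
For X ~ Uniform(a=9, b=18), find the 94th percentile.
17.4600

We have X ~ Uniform(a=9, b=18).

We want to find x such that P(X ≤ x) = 0.94.

This is the 94th percentile, which means 94% of values fall below this point.

Using the inverse CDF (quantile function):
x = F⁻¹(0.94) = 17.4600

Verification: P(X ≤ 17.4600) = 0.94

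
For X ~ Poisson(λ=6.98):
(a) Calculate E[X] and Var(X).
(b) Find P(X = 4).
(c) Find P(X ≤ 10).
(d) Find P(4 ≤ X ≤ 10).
(a) E[X] = 6.9800, Var(X) = 6.9800
(b) P(X = 4) = 0.092010
(c) P(X ≤ 10) = 0.902893
(d) P(4 ≤ X ≤ 10) = 0.820079

We have X ~ Poisson(λ=6.98).

(a) Moments:
E[X] = 6.9800
Var(X) = 6.9800
σ = √Var(X) = 2.6420

(b) Point probability using PMF:
P(X = 4) = 0.092010

(c) Cumulative probability using CDF:
P(X ≤ 10) = F(10) = 0.902893

(d) Range probability:
P(4 ≤ X ≤ 10) = P(X ≤ 10) - P(X ≤ 3)
                   = F(10) - F(3)
                   = 0.902893 - 0.082814
                   = 0.820079

This means approximately 82.0% of outcomes fall in the interval [4, 10].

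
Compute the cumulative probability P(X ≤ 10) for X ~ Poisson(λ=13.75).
0.192848

We have X ~ Poisson(λ=13.75).

The CDF gives us P(X ≤ k).

Using the CDF:
P(X ≤ 10) = 0.192848

This means there's approximately a 19.3% chance that X is at most 10.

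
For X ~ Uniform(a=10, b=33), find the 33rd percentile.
17.5900

We have X ~ Uniform(a=10, b=33).

We want to find x such that P(X ≤ x) = 0.33.

This is the 33rd percentile, which means 33% of values fall below this point.

Using the inverse CDF (quantile function):
x = F⁻¹(0.33) = 17.5900

Verification: P(X ≤ 17.5900) = 0.33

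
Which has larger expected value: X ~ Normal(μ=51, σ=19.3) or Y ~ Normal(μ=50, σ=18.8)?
X has larger mean (51.0000 > 50.0000)

Compute the expected value for each distribution:

X ~ Normal(μ=51, σ=19.3):
E[X] = 51.0000

Y ~ Normal(μ=50, σ=18.8):
E[Y] = 50.0000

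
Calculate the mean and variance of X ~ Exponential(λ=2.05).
E[X] = 0.4878, Var(X) = 0.2380

We have X ~ Exponential(λ=2.05).

For an Exponential distribution with λ=2.05:

Expected value:
E[X] = 0.4878

Variance:
Var(X) = 0.2380

Standard deviation:
σ = √Var(X) = 0.4878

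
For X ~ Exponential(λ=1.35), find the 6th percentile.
0.0458

We have X ~ Exponential(λ=1.35).

We want to find x such that P(X ≤ x) = 0.06.

This is the 6th percentile, which means 6% of values fall below this point.

Using the inverse CDF (quantile function):
x = F⁻¹(0.06) = 0.0458

Verification: P(X ≤ 0.0458) = 0.06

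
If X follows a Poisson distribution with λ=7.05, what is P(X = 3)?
0.050657

We have X ~ Poisson(λ=7.05).

For a Poisson distribution, the PMF gives us the probability of each outcome.

Using the PMF formula:
P(X = 3) = 0.050657

Rounded to 4 decimal places: 0.0507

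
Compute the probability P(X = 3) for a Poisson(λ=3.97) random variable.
0.196821

We have X ~ Poisson(λ=3.97).

For a Poisson distribution, the PMF gives us the probability of each outcome.

Using the PMF formula:
P(X = 3) = 0.196821

Rounded to 4 decimal places: 0.1968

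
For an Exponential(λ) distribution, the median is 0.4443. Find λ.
λ = 1.5601

For X ~ Exponential(λ), the CDF is F(x) = 1 - e^(-λx).
The median m satisfies F(m) = 0.5:
1 - e^(-λm) = 0.5
e^(-λm) = 0.5
λm = ln(2)
m = ln(2) / λ

Given m = 0.4443:
λ = ln(2) / 0.4443 = 0.693147 / 0.4443 = 1.5601

Verification: ln(2) / 1.5601 = 0.4443 ✓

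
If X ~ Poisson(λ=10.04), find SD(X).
3.1686

We have X ~ Poisson(λ=10.04).

For a Poisson distribution with λ=10.04:
σ = √Var(X) = 3.1686

The standard deviation is the square root of the variance.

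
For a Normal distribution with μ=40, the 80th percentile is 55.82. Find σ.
σ = 18.7971

For X ~ Normal(μ, σ), the p-th percentile satisfies x = μ + z_p × σ,
where z_p = Φ⁻¹(p) is the standard normal quantile.

Step 1: z_{0.8} = Φ⁻¹(0.8) = 0.8416

Step 2: Solve for σ:
55.82 = 40 + 0.8416 × σ
σ = (55.82 - 40) / 0.8416
σ = 15.82 / 0.8416
σ = 18.7971

Verification: μ + z × σ = 40 + 0.8416 × 18.7971 = 55.82 ✓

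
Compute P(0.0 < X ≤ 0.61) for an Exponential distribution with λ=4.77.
0.945508

We have X ~ Exponential(λ=4.77).

To find P(0.0 < X ≤ 0.61), we use:
P(0.0 < X ≤ 0.61) = P(X ≤ 0.61) - P(X ≤ 0.0)
                 = F(0.61) - F(0.0)
                 = 0.945508 - 0.000000
                 = 0.945508

So there's approximately a 94.6% chance that X falls in this range.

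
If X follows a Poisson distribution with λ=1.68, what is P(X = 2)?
0.263011

We have X ~ Poisson(λ=1.68).

For a Poisson distribution, the PMF gives us the probability of each outcome.

Using the PMF formula:
P(X = 2) = 0.263011

Rounded to 4 decimal places: 0.2630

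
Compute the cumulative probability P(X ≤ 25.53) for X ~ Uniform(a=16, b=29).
0.733077

We have X ~ Uniform(a=16, b=29).

The CDF gives us P(X ≤ k).

Using the CDF:
P(X ≤ 25.53) = 0.733077

This means there's approximately a 73.3% chance that X is at most 25.53.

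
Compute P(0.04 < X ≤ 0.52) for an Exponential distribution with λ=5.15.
0.745133

We have X ~ Exponential(λ=5.15).

To find P(0.04 < X ≤ 0.52), we use:
P(0.04 < X ≤ 0.52) = P(X ≤ 0.52) - P(X ≤ 0.04)
                 = F(0.52) - F(0.04)
                 = 0.931300 - 0.186167
                 = 0.745133

So there's approximately a 74.5% chance that X falls in this range.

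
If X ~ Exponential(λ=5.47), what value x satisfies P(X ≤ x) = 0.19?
0.0385

We have X ~ Exponential(λ=5.47).

We want to find x such that P(X ≤ x) = 0.19.

This is the 19th percentile, which means 19% of values fall below this point.

Using the inverse CDF (quantile function):
x = F⁻¹(0.19) = 0.0385

Verification: P(X ≤ 0.0385) = 0.19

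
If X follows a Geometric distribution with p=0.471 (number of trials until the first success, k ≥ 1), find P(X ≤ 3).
0.851964

We have X ~ Geometric(p=0.471) (number of trials until the first success, k ≥ 1).

The CDF gives us P(X ≤ k).

Using the CDF:
P(X ≤ 3) = 0.851964

This means there's approximately a 85.2% chance that X is at most 3.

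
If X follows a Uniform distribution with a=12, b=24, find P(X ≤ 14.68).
0.223333

We have X ~ Uniform(a=12, b=24).

The CDF gives us P(X ≤ k).

Using the CDF:
P(X ≤ 14.68) = 0.223333

This means there's approximately a 22.3% chance that X is at most 14.68.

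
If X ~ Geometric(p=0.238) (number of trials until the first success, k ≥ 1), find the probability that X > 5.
0.256906

We have X ~ Geometric(p=0.238) (number of trials until the first success, k ≥ 1).

P(X > 5) = 1 - P(X ≤ 5)
                = 1 - F(5)
                = 1 - 0.743094
                = 0.256906

So there's approximately a 25.7% chance that X exceeds 5.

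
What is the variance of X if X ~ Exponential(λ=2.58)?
0.1502

We have X ~ Exponential(λ=2.58).

For an Exponential distribution with λ=2.58:
Var(X) = 0.1502

The variance measures the spread of the distribution around the mean.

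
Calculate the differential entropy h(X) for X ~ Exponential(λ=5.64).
-0.7299 nats

We have X ~ Exponential(λ=5.64).

The differential entropy measures the uncertainty or information content of the distribution.

For an Exponential distribution with λ=5.64:
h(X) = -0.7299 nats

(In bits, this would be -1.0530 bits.)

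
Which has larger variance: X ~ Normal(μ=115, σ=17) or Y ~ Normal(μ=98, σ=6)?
X has larger variance (289.0000 > 36.0000)

Compute the variance for each distribution:

X ~ Normal(μ=115, σ=17):
Var(X) = 289.0000

Y ~ Normal(μ=98, σ=6):
Var(Y) = 36.0000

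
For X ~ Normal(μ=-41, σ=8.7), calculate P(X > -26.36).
0.046211

We have X ~ Normal(μ=-41, σ=8.7).

P(X > -26.36) = 1 - P(X ≤ -26.36)
                = 1 - F(-26.36)
                = 1 - 0.953789
                = 0.046211

So there's approximately a 4.6% chance that X exceeds -26.36.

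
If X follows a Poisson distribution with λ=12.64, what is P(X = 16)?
0.065743

We have X ~ Poisson(λ=12.64).

For a Poisson distribution, the PMF gives us the probability of each outcome.

Using the PMF formula:
P(X = 16) = 0.065743

Rounded to 4 decimal places: 0.0657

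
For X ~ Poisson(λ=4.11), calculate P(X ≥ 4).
0.587720

We have X ~ Poisson(λ=4.11).

For discrete distributions, P(X ≥ 4) = 1 - P(X ≤ 3).

P(X ≤ 3) = 0.412280
P(X ≥ 4) = 1 - 0.412280 = 0.587720

So there's approximately a 58.8% chance that X is at least 4.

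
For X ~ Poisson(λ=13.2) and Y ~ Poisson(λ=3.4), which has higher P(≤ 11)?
Y has higher probability (P(Y ≤ 11) = 0.9998 > P(X ≤ 11) = 0.3332)

Compute P(≤ 11) for each distribution:

X ~ Poisson(λ=13.2):
P(X ≤ 11) = 0.3332

Y ~ Poisson(λ=3.4):
P(Y ≤ 11) = 0.9998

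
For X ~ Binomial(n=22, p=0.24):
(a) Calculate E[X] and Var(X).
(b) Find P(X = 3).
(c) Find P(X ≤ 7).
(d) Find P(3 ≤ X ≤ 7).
(a) E[X] = 5.2800, Var(X) = 4.0128
(b) P(X = 3) = 0.115774
(c) P(X ≤ 7) = 0.864974
(d) P(3 ≤ X ≤ 7) = 0.791009

We have X ~ Binomial(n=22, p=0.24).

(a) Moments:
E[X] = 5.2800
Var(X) = 4.0128
σ = √Var(X) = 2.0032

(b) Point probability using PMF:
P(X = 3) = 0.115774

(c) Cumulative probability using CDF:
P(X ≤ 7) = F(7) = 0.864974

(d) Range probability:
P(3 ≤ X ≤ 7) = P(X ≤ 7) - P(X ≤ 2)
                   = F(7) - F(2)
                   = 0.864974 - 0.073965
                   = 0.791009

This means approximately 79.1% of outcomes fall in the interval [3, 7].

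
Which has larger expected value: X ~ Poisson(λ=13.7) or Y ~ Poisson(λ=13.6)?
X has larger mean (13.7000 > 13.6000)

Compute the expected value for each distribution:

X ~ Poisson(λ=13.7):
E[X] = 13.7000

Y ~ Poisson(λ=13.6):
E[Y] = 13.6000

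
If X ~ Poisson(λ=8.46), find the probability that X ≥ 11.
0.232238

We have X ~ Poisson(λ=8.46).

For discrete distributions, P(X ≥ 11) = 1 - P(X ≤ 10).

P(X ≤ 10) = 0.767762
P(X ≥ 11) = 1 - 0.767762 = 0.232238

So there's approximately a 23.2% chance that X is at least 11.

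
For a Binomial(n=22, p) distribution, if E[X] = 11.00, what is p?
p = 0.5

For a Binomial(n, p) distribution:
E[X] = n × p

Given n = 22 and E[X] = 11.00:
11.00 = 22 × p
p = 11.00 / 22 = 0.5

Verification: Binomial(22, 0.5) has E[X] = 11.00 ✓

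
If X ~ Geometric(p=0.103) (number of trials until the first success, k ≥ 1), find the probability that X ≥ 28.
0.053137

We have X ~ Geometric(p=0.103) (number of trials until the first success, k ≥ 1).

For discrete distributions, P(X ≥ 28) = 1 - P(X ≤ 27).

P(X ≤ 27) = 0.946863
P(X ≥ 28) = 1 - 0.946863 = 0.053137

So there's approximately a 5.3% chance that X is at least 28.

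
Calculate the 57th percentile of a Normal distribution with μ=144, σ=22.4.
147.9508

We have X ~ Normal(μ=144, σ=22.4).

We want to find x such that P(X ≤ x) = 0.57.

This is the 57th percentile, which means 57% of values fall below this point.

Using the inverse CDF (quantile function):
x = F⁻¹(0.57) = 147.9508

Verification: P(X ≤ 147.9508) = 0.57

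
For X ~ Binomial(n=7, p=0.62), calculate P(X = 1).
0.013067

We have X ~ Binomial(n=7, p=0.62).

For a Binomial distribution, the PMF gives us the probability of each outcome.

Using the PMF formula:
P(X = 1) = 0.013067

Rounded to 4 decimal places: 0.0131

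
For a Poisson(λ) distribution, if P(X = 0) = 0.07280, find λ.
λ = 2.6200

For a Poisson(λ) distribution, the PMF at 0 is:
P(X = 0) = λ^0 e^(-λ) / 0! = e^(-λ)

Given P(X = 0) = 0.07280:
e^(-λ) = 0.07280
-λ = ln(0.07280)
λ = -ln(0.07280) = 2.6200

Verification: e^(-2.6200) = 0.07280 ✓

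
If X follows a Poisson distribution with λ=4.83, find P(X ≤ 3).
0.289705

We have X ~ Poisson(λ=4.83).

The CDF gives us P(X ≤ k).

Using the CDF:
P(X ≤ 3) = 0.289705

This means there's approximately a 29.0% chance that X is at most 3.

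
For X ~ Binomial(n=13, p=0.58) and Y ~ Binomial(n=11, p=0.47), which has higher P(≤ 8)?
Y has higher probability (P(Y ≤ 8) = 0.9794 > P(X ≤ 8) = 0.7003)

Compute P(≤ 8) for each distribution:

X ~ Binomial(n=13, p=0.58):
P(X ≤ 8) = 0.7003

Y ~ Binomial(n=11, p=0.47):
P(Y ≤ 8) = 0.9794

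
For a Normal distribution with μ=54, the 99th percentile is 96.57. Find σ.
σ = 18.2991

For X ~ Normal(μ, σ), the p-th percentile satisfies x = μ + z_p × σ,
where z_p = Φ⁻¹(p) is the standard normal quantile.

Step 1: z_{0.99} = Φ⁻¹(0.99) = 2.3263

Step 2: Solve for σ:
96.57 = 54 + 2.3263 × σ
σ = (96.57 - 54) / 2.3263
σ = 42.57 / 2.3263
σ = 18.2991

Verification: μ + z × σ = 54 + 2.3263 × 18.2991 = 96.57 ✓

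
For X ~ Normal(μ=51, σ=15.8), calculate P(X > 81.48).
0.026858

We have X ~ Normal(μ=51, σ=15.8).

P(X > 81.48) = 1 - P(X ≤ 81.48)
                = 1 - F(81.48)
                = 1 - 0.973142
                = 0.026858

So there's approximately a 2.7% chance that X exceeds 81.48.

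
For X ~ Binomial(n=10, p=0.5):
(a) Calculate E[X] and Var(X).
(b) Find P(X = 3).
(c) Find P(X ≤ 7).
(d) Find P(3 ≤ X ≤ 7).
(a) E[X] = 5.0000, Var(X) = 2.5000
(b) P(X = 3) = 0.117188
(c) P(X ≤ 7) = 0.945312
(d) P(3 ≤ X ≤ 7) = 0.890625

We have X ~ Binomial(n=10, p=0.5).

(a) Moments:
E[X] = 5.0000
Var(X) = 2.5000
σ = √Var(X) = 1.5811

(b) Point probability using PMF:
P(X = 3) = 0.117188

(c) Cumulative probability using CDF:
P(X ≤ 7) = F(7) = 0.945312

(d) Range probability:
P(3 ≤ X ≤ 7) = P(X ≤ 7) - P(X ≤ 2)
                   = F(7) - F(2)
                   = 0.945312 - 0.054688
                   = 0.890625

This means approximately 89.1% of outcomes fall in the interval [3, 7].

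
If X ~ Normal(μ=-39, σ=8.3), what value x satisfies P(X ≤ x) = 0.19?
-46.2865

We have X ~ Normal(μ=-39, σ=8.3).

We want to find x such that P(X ≤ x) = 0.19.

This is the 19th percentile, which means 19% of values fall below this point.

Using the inverse CDF (quantile function):
x = F⁻¹(0.19) = -46.2865

Verification: P(X ≤ -46.2865) = 0.19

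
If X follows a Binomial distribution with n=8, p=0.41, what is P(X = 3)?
0.275930

We have X ~ Binomial(n=8, p=0.41).

For a Binomial distribution, the PMF gives us the probability of each outcome.

Using the PMF formula:
P(X = 3) = 0.275930

Rounded to 4 decimal places: 0.2759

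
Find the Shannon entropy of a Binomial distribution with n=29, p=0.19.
2.1584 nats

We have X ~ Binomial(n=29, p=0.19).

The Shannon entropy measures the uncertainty or information content of the distribution.

For a Binomial distribution with n=29, p=0.19:
H(X) = 2.1584 nats

(In bits, this would be 3.1139 bits.)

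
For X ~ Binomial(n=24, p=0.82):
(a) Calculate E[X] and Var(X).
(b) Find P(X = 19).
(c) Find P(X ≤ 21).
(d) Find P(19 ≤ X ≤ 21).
(a) E[X] = 19.6800, Var(X) = 3.5424
(b) P(X = 19) = 0.185036
(c) P(X ≤ 21) = 0.832865
(d) P(19 ≤ X ≤ 21) = 0.578631

We have X ~ Binomial(n=24, p=0.82).

(a) Moments:
E[X] = 19.6800
Var(X) = 3.5424
σ = √Var(X) = 1.8821

(b) Point probability using PMF:
P(X = 19) = 0.185036

(c) Cumulative probability using CDF:
P(X ≤ 21) = F(21) = 0.832865

(d) Range probability:
P(19 ≤ X ≤ 21) = P(X ≤ 21) - P(X ≤ 18)
                   = F(21) - F(18)
                   = 0.832865 - 0.254234
                   = 0.578631

This means approximately 57.9% of outcomes fall in the interval [19, 21].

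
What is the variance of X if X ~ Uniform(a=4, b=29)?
52.0833

We have X ~ Uniform(a=4, b=29).

For a Uniform distribution with a=4, b=29:
Var(X) = 52.0833

The variance measures the spread of the distribution around the mean.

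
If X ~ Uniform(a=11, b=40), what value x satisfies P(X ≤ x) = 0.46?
24.3400

We have X ~ Uniform(a=11, b=40).

We want to find x such that P(X ≤ x) = 0.46.

This is the 46th percentile, which means 46% of values fall below this point.

Using the inverse CDF (quantile function):
x = F⁻¹(0.46) = 24.3400

Verification: P(X ≤ 24.3400) = 0.46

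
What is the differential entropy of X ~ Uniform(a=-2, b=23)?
3.2189 nats

We have X ~ Uniform(a=-2, b=23).

The differential entropy measures the uncertainty or information content of the distribution.

For a Uniform distribution with a=-2, b=23:
h(X) = 3.2189 nats

(In bits, this would be 4.6439 bits.)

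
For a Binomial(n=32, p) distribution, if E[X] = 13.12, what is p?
p = 0.41

For a Binomial(n, p) distribution:
E[X] = n × p

Given n = 32 and E[X] = 13.12:
13.12 = 32 × p
p = 13.12 / 32 = 0.41

Verification: Binomial(32, 0.41) has E[X] = 13.12 ✓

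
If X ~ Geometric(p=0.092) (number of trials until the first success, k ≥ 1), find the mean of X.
10.8696

We have X ~ Geometric(p=0.092) (number of trials until the first success, k ≥ 1).

For a Geometric distribution with p=0.092 (number of trials until the first success, k ≥ 1):
E[X] = 10.8696

This is the expected (average) value of X.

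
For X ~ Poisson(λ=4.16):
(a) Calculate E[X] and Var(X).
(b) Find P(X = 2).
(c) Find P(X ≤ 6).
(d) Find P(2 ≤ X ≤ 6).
(a) E[X] = 4.1600, Var(X) = 4.1600
(b) P(X = 2) = 0.135049
(c) P(X ≤ 6) = 0.871997
(d) P(2 ≤ X ≤ 6) = 0.791462

We have X ~ Poisson(λ=4.16).

(a) Moments:
E[X] = 4.1600
Var(X) = 4.1600
σ = √Var(X) = 2.0396

(b) Point probability using PMF:
P(X = 2) = 0.135049

(c) Cumulative probability using CDF:
P(X ≤ 6) = F(6) = 0.871997

(d) Range probability:
P(2 ≤ X ≤ 6) = P(X ≤ 6) - P(X ≤ 1)
                   = F(6) - F(1)
                   = 0.871997 - 0.080535
                   = 0.791462

This means approximately 79.1% of outcomes fall in the interval [2, 6].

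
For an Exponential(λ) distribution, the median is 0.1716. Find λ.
λ = 4.0393

For X ~ Exponential(λ), the CDF is F(x) = 1 - e^(-λx).
The median m satisfies F(m) = 0.5:
1 - e^(-λm) = 0.5
e^(-λm) = 0.5
λm = ln(2)
m = ln(2) / λ

Given m = 0.1716:
λ = ln(2) / 0.1716 = 0.693147 / 0.1716 = 4.0393

Verification: ln(2) / 4.0393 = 0.1716 ✓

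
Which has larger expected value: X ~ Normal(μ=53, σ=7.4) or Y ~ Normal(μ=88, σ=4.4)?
Y has larger mean (88.0000 > 53.0000)

Compute the expected value for each distribution:

X ~ Normal(μ=53, σ=7.4):
E[X] = 53.0000

Y ~ Normal(μ=88, σ=4.4):
E[Y] = 88.0000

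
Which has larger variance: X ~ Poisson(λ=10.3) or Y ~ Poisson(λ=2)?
X has larger variance (10.3000 > 2.0000)

Compute the variance for each distribution:

X ~ Poisson(λ=10.3):
Var(X) = 10.3000

Y ~ Poisson(λ=2):
Var(Y) = 2.0000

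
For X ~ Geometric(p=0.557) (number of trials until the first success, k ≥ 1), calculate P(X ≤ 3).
0.913062

We have X ~ Geometric(p=0.557) (number of trials until the first success, k ≥ 1).

The CDF gives us P(X ≤ k).

Using the CDF:
P(X ≤ 3) = 0.913062

This means there's approximately a 91.3% chance that X is at most 3.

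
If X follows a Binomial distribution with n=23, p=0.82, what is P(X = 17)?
0.117642

We have X ~ Binomial(n=23, p=0.82).

For a Binomial distribution, the PMF gives us the probability of each outcome.

Using the PMF formula:
P(X = 17) = 0.117642

Rounded to 4 decimal places: 0.1176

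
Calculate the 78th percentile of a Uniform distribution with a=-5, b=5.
2.8000

We have X ~ Uniform(a=-5, b=5).

We want to find x such that P(X ≤ x) = 0.78.

This is the 78th percentile, which means 78% of values fall below this point.

Using the inverse CDF (quantile function):
x = F⁻¹(0.78) = 2.8000

Verification: P(X ≤ 2.8000) = 0.78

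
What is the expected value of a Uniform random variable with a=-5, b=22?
8.5000

We have X ~ Uniform(a=-5, b=22).

For a Uniform distribution with a=-5, b=22:
E[X] = 8.5000

This is the expected (average) value of X.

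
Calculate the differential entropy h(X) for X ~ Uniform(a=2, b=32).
3.4012 nats

We have X ~ Uniform(a=2, b=32).

The differential entropy measures the uncertainty or information content of the distribution.

For a Uniform distribution with a=2, b=32:
h(X) = 3.4012 nats

(In bits, this would be 4.9069 bits.)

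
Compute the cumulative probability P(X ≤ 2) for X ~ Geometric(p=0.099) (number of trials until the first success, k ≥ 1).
0.188199

We have X ~ Geometric(p=0.099) (number of trials until the first success, k ≥ 1).

The CDF gives us P(X ≤ k).

Using the CDF:
P(X ≤ 2) = 0.188199

This means there's approximately a 18.8% chance that X is at most 2.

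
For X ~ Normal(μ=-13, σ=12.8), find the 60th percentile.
-9.7572

We have X ~ Normal(μ=-13, σ=12.8).

We want to find x such that P(X ≤ x) = 0.6.

This is the 60th percentile, which means 60% of values fall below this point.

Using the inverse CDF (quantile function):
x = F⁻¹(0.6) = -9.7572

Verification: P(X ≤ -9.7572) = 0.6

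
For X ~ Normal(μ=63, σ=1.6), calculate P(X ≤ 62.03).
0.272174

We have X ~ Normal(μ=63, σ=1.6).

The CDF gives us P(X ≤ k).

Using the CDF:
P(X ≤ 62.03) = 0.272174

This means there's approximately a 27.2% chance that X is at most 62.03.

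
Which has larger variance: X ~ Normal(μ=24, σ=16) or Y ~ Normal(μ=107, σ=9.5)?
X has larger variance (256.0000 > 90.2500)

Compute the variance for each distribution:

X ~ Normal(μ=24, σ=16):
Var(X) = 256.0000

Y ~ Normal(μ=107, σ=9.5):
Var(Y) = 90.2500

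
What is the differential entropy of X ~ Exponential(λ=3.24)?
-0.1756 nats

We have X ~ Exponential(λ=3.24).

The differential entropy measures the uncertainty or information content of the distribution.

For an Exponential distribution with λ=3.24:
h(X) = -0.1756 nats

(In bits, this would be -0.2533 bits.)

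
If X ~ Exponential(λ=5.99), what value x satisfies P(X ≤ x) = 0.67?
0.1851

We have X ~ Exponential(λ=5.99).

We want to find x such that P(X ≤ x) = 0.67.

This is the 67th percentile, which means 67% of values fall below this point.

Using the inverse CDF (quantile function):
x = F⁻¹(0.67) = 0.1851

Verification: P(X ≤ 0.1851) = 0.67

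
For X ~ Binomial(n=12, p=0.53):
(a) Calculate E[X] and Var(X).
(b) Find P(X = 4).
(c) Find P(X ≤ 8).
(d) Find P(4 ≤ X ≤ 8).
(a) E[X] = 6.3600, Var(X) = 2.9892
(b) P(X = 4) = 0.093002
(c) P(X ≤ 8) = 0.893413
(d) P(4 ≤ X ≤ 8) = 0.845319

We have X ~ Binomial(n=12, p=0.53).

(a) Moments:
E[X] = 6.3600
Var(X) = 2.9892
σ = √Var(X) = 1.7289

(b) Point probability using PMF:
P(X = 4) = 0.093002

(c) Cumulative probability using CDF:
P(X ≤ 8) = F(8) = 0.893413

(d) Range probability:
P(4 ≤ X ≤ 8) = P(X ≤ 8) - P(X ≤ 3)
                   = F(8) - F(3)
                   = 0.893413 - 0.048095
                   = 0.845319

This means approximately 84.5% of outcomes fall in the interval [4, 8].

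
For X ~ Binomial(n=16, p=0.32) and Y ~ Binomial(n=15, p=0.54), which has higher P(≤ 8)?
X has higher probability (P(X ≤ 8) = 0.9612 > P(Y ≤ 8) = 0.5789)

Compute P(≤ 8) for each distribution:

X ~ Binomial(n=16, p=0.32):
P(X ≤ 8) = 0.9612

Y ~ Binomial(n=15, p=0.54):
P(Y ≤ 8) = 0.5789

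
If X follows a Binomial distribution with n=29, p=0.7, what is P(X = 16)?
0.035957

We have X ~ Binomial(n=29, p=0.7).

For a Binomial distribution, the PMF gives us the probability of each outcome.

Using the PMF formula:
P(X = 16) = 0.035957

Rounded to 4 decimal places: 0.0360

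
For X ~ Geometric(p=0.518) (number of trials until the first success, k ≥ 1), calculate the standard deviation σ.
1.3403

We have X ~ Geometric(p=0.518) (number of trials until the first success, k ≥ 1).

For a Geometric distribution with p=0.518 (number of trials until the first success, k ≥ 1):
σ = √Var(X) = 1.3403

The standard deviation is the square root of the variance.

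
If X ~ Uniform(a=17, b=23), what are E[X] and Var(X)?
E[X] = 20.0000, Var(X) = 3.0000

We have X ~ Uniform(a=17, b=23).

For a Uniform distribution with a=17, b=23:

Expected value:
E[X] = 20.0000

Variance:
Var(X) = 3.0000

Standard deviation:
σ = √Var(X) = 1.7321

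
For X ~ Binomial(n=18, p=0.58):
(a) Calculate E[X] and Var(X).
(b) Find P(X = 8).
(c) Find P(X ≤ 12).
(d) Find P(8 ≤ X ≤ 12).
(a) E[X] = 10.4400, Var(X) = 4.3848
(b) P(X = 8) = 0.095714
(c) P(X ≤ 12) = 0.837163
(d) P(8 ≤ X ≤ 12) = 0.756098

We have X ~ Binomial(n=18, p=0.58).

(a) Moments:
E[X] = 10.4400
Var(X) = 4.3848
σ = √Var(X) = 2.0940

(b) Point probability using PMF:
P(X = 8) = 0.095714

(c) Cumulative probability using CDF:
P(X ≤ 12) = F(12) = 0.837163

(d) Range probability:
P(8 ≤ X ≤ 12) = P(X ≤ 12) - P(X ≤ 7)
                   = F(12) - F(7)
                   = 0.837163 - 0.081065
                   = 0.756098

This means approximately 75.6% of outcomes fall in the interval [8, 12].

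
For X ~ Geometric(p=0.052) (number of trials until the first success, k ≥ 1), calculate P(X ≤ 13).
0.500531

We have X ~ Geometric(p=0.052) (number of trials until the first success, k ≥ 1).

The CDF gives us P(X ≤ k).

Using the CDF:
P(X ≤ 13) = 0.500531

This means there's approximately a 50.1% chance that X is at most 13.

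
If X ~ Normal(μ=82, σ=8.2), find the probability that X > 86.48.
0.292416

We have X ~ Normal(μ=82, σ=8.2).

P(X > 86.48) = 1 - P(X ≤ 86.48)
                = 1 - F(86.48)
                = 1 - 0.707584
                = 0.292416

So there's approximately a 29.2% chance that X exceeds 86.48.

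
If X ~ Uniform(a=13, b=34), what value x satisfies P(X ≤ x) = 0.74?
28.5400

We have X ~ Uniform(a=13, b=34).

We want to find x such that P(X ≤ x) = 0.74.

This is the 74th percentile, which means 74% of values fall below this point.

Using the inverse CDF (quantile function):
x = F⁻¹(0.74) = 28.5400

Verification: P(X ≤ 28.5400) = 0.74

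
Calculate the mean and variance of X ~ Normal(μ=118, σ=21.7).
E[X] = 118.0000, Var(X) = 470.8900

We have X ~ Normal(μ=118, σ=21.7).

For a Normal distribution with μ=118, σ=21.7:

Expected value:
E[X] = 118.0000

Variance:
Var(X) = 470.8900

Standard deviation:
σ = √Var(X) = 21.7000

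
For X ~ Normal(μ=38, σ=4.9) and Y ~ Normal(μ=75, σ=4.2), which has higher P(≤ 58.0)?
X has higher probability (P(X ≤ 58.0) = 1.0000 > P(Y ≤ 58.0) = 0.0000)

Compute P(≤ 58.0) for each distribution:

X ~ Normal(μ=38, σ=4.9):
P(X ≤ 58.0) = 1.0000

Y ~ Normal(μ=75, σ=4.2):
P(Y ≤ 58.0) = 0.0000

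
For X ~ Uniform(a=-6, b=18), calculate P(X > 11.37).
0.276250

We have X ~ Uniform(a=-6, b=18).

P(X > 11.37) = 1 - P(X ≤ 11.37)
                = 1 - F(11.37)
                = 1 - 0.723750
                = 0.276250

So there's approximately a 27.6% chance that X exceeds 11.37.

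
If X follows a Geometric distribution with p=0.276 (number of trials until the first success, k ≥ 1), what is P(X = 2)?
0.199824

We have X ~ Geometric(p=0.276) (number of trials until the first success, k ≥ 1).

For a Geometric distribution, the PMF gives us the probability of each outcome.

Using the PMF formula:
P(X = 2) = 0.199824

Rounded to 4 decimal places: 0.1998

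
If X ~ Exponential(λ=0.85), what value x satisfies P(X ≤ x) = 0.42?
0.6409

We have X ~ Exponential(λ=0.85).

We want to find x such that P(X ≤ x) = 0.42.

This is the 42nd percentile, which means 42% of values fall below this point.

Using the inverse CDF (quantile function):
x = F⁻¹(0.42) = 0.6409

Verification: P(X ≤ 0.6409) = 0.42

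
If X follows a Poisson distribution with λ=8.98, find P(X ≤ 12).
0.877224

We have X ~ Poisson(λ=8.98).

The CDF gives us P(X ≤ k).

Using the CDF:
P(X ≤ 12) = 0.877224

This means there's approximately a 87.7% chance that X is at most 12.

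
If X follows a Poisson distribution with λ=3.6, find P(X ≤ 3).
0.515216

We have X ~ Poisson(λ=3.6).

The CDF gives us P(X ≤ k).

Using the CDF:
P(X ≤ 3) = 0.515216

This means there's approximately a 51.5% chance that X is at most 3.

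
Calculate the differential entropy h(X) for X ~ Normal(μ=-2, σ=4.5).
2.9230 nats

We have X ~ Normal(μ=-2, σ=4.5).

The differential entropy measures the uncertainty or information content of the distribution.

For a Normal distribution with μ=-2, σ=4.5:
h(X) = 2.9230 nats

(In bits, this would be 4.2170 bits.)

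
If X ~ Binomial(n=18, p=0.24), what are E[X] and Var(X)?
E[X] = 4.3200, Var(X) = 3.2832

We have X ~ Binomial(n=18, p=0.24).

For a Binomial distribution with n=18, p=0.24:

Expected value:
E[X] = 4.3200

Variance:
Var(X) = 3.2832

Standard deviation:
σ = √Var(X) = 1.8120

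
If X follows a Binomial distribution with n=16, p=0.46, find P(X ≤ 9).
0.858357

We have X ~ Binomial(n=16, p=0.46).

The CDF gives us P(X ≤ k).

Using the CDF:
P(X ≤ 9) = 0.858357

This means there's approximately a 85.8% chance that X is at most 9.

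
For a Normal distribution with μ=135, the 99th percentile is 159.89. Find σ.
σ = 10.6992

For X ~ Normal(μ, σ), the p-th percentile satisfies x = μ + z_p × σ,
where z_p = Φ⁻¹(p) is the standard normal quantile.

Step 1: z_{0.99} = Φ⁻¹(0.99) = 2.3263

Step 2: Solve for σ:
159.89 = 135 + 2.3263 × σ
σ = (159.89 - 135) / 2.3263
σ = 24.89 / 2.3263
σ = 10.6992

Verification: μ + z × σ = 135 + 2.3263 × 10.6992 = 159.89 ✓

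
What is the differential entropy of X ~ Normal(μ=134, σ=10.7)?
3.7892 nats

We have X ~ Normal(μ=134, σ=10.7).

The differential entropy measures the uncertainty or information content of the distribution.

For a Normal distribution with μ=134, σ=10.7:
h(X) = 3.7892 nats

(In bits, this would be 5.4666 bits.)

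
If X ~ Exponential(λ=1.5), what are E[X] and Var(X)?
E[X] = 0.6667, Var(X) = 0.4444

We have X ~ Exponential(λ=1.5).

For an Exponential distribution with λ=1.5:

Expected value:
E[X] = 0.6667

Variance:
Var(X) = 0.4444

Standard deviation:
σ = √Var(X) = 0.6667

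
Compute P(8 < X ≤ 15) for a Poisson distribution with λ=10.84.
0.669182

We have X ~ Poisson(λ=10.84).

To find P(8 < X ≤ 15), we use:
P(8 < X ≤ 15) = P(X ≤ 15) - P(X ≤ 8)
                 = F(15) - F(8)
                 = 0.915684 - 0.246502
                 = 0.669182

So there's approximately a 66.9% chance that X falls in this range.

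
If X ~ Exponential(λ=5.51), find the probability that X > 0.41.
0.104444

We have X ~ Exponential(λ=5.51).

P(X > 0.41) = 1 - P(X ≤ 0.41)
                = 1 - F(0.41)
                = 1 - 0.895556
                = 0.104444

So there's approximately a 10.4% chance that X exceeds 0.41.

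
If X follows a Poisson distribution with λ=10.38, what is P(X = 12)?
0.101404

We have X ~ Poisson(λ=10.38).

For a Poisson distribution, the PMF gives us the probability of each outcome.

Using the PMF formula:
P(X = 12) = 0.101404

Rounded to 4 decimal places: 0.1014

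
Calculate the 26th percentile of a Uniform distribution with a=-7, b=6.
-3.6200

We have X ~ Uniform(a=-7, b=6).

We want to find x such that P(X ≤ x) = 0.26.

This is the 26th percentile, which means 26% of values fall below this point.

Using the inverse CDF (quantile function):
x = F⁻¹(0.26) = -3.6200

Verification: P(X ≤ -3.6200) = 0.26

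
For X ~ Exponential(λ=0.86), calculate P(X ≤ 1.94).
0.811451

We have X ~ Exponential(λ=0.86).

The CDF gives us P(X ≤ k).

Using the CDF:
P(X ≤ 1.94) = 0.811451

This means there's approximately a 81.1% chance that X is at most 1.94.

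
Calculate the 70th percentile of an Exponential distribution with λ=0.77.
1.5636

We have X ~ Exponential(λ=0.77).

We want to find x such that P(X ≤ x) = 0.7.

This is the 70th percentile, which means 70% of values fall below this point.

Using the inverse CDF (quantile function):
x = F⁻¹(0.7) = 1.5636

Verification: P(X ≤ 1.5636) = 0.7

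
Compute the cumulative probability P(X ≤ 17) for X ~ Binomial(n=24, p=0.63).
0.842939

We have X ~ Binomial(n=24, p=0.63).

The CDF gives us P(X ≤ k).

Using the CDF:
P(X ≤ 17) = 0.842939

This means there's approximately a 84.3% chance that X is at most 17.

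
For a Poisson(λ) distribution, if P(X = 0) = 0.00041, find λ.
λ = 7.7994

For a Poisson(λ) distribution, the PMF at 0 is:
P(X = 0) = λ^0 e^(-λ) / 0! = e^(-λ)

Given P(X = 0) = 0.00041:
e^(-λ) = 0.00041
-λ = ln(0.00041)
λ = -ln(0.00041) = 7.7994

Verification: e^(-7.7994) = 0.00041 ✓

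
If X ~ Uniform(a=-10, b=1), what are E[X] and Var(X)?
E[X] = -4.5000, Var(X) = 10.0833

We have X ~ Uniform(a=-10, b=1).

For a Uniform distribution with a=-10, b=1:

Expected value:
E[X] = -4.5000

Variance:
Var(X) = 10.0833

Standard deviation:
σ = √Var(X) = 3.1754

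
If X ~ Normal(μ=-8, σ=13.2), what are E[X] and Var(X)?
E[X] = -8.0000, Var(X) = 174.2400

We have X ~ Normal(μ=-8, σ=13.2).

For a Normal distribution with μ=-8, σ=13.2:

Expected value:
E[X] = -8.0000

Variance:
Var(X) = 174.2400

Standard deviation:
σ = √Var(X) = 13.2000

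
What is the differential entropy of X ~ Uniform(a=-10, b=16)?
3.2581 nats

We have X ~ Uniform(a=-10, b=16).

The differential entropy measures the uncertainty or information content of the distribution.

For a Uniform distribution with a=-10, b=16:
h(X) = 3.2581 nats

(In bits, this would be 4.7004 bits.)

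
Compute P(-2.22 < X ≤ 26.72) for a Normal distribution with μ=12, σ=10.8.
0.819578

We have X ~ Normal(μ=12, σ=10.8).

To find P(-2.22 < X ≤ 26.72), we use:
P(-2.22 < X ≤ 26.72) = P(X ≤ 26.72) - P(X ≤ -2.22)
                 = F(26.72) - F(-2.22)
                 = 0.913553 - 0.093975
                 = 0.819578

So there's approximately a 82.0% chance that X falls in this range.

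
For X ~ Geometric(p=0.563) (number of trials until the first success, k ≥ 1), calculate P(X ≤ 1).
0.563000

We have X ~ Geometric(p=0.563) (number of trials until the first success, k ≥ 1).

The CDF gives us P(X ≤ k).

Using the CDF:
P(X ≤ 1) = 0.563000

This means there's approximately a 56.3% chance that X is at most 1.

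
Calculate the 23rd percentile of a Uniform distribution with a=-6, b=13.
-1.6300

We have X ~ Uniform(a=-6, b=13).

We want to find x such that P(X ≤ x) = 0.23.

This is the 23rd percentile, which means 23% of values fall below this point.

Using the inverse CDF (quantile function):
x = F⁻¹(0.23) = -1.6300

Verification: P(X ≤ -1.6300) = 0.23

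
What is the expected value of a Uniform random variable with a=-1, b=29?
14.0000

We have X ~ Uniform(a=-1, b=29).

For a Uniform distribution with a=-1, b=29:
E[X] = 14.0000

This is the expected (average) value of X.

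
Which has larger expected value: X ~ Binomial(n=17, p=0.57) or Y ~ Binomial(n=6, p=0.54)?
X has larger mean (9.6900 > 3.2400)

Compute the expected value for each distribution:

X ~ Binomial(n=17, p=0.57):
E[X] = 9.6900

Y ~ Binomial(n=6, p=0.54):
E[Y] = 3.2400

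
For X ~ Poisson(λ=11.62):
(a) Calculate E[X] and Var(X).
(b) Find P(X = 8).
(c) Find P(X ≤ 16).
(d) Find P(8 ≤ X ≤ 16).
(a) E[X] = 11.6200, Var(X) = 11.6200
(b) P(X = 8) = 0.074067
(c) P(X ≤ 16) = 0.918036
(d) P(8 ≤ X ≤ 16) = 0.810569

We have X ~ Poisson(λ=11.62).

(a) Moments:
E[X] = 11.6200
Var(X) = 11.6200
σ = √Var(X) = 3.4088

(b) Point probability using PMF:
P(X = 8) = 0.074067

(c) Cumulative probability using CDF:
P(X ≤ 16) = F(16) = 0.918036

(d) Range probability:
P(8 ≤ X ≤ 16) = P(X ≤ 16) - P(X ≤ 7)
                   = F(16) - F(7)
                   = 0.918036 - 0.107468
                   = 0.810569

This means approximately 81.1% of outcomes fall in the interval [8, 16].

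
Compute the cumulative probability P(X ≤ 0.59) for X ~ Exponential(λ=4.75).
0.939342

We have X ~ Exponential(λ=4.75).

The CDF gives us P(X ≤ k).

Using the CDF:
P(X ≤ 0.59) = 0.939342

This means there's approximately a 93.9% chance that X is at most 0.59.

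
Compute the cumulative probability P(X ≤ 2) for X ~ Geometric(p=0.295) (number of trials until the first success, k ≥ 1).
0.502975

We have X ~ Geometric(p=0.295) (number of trials until the first success, k ≥ 1).

The CDF gives us P(X ≤ k).

Using the CDF:
P(X ≤ 2) = 0.502975

This means there's approximately a 50.3% chance that X is at most 2.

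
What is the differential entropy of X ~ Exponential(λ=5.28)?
-0.6639 nats

We have X ~ Exponential(λ=5.28).

The differential entropy measures the uncertainty or information content of the distribution.

For an Exponential distribution with λ=5.28:
h(X) = -0.6639 nats

(In bits, this would be -0.9578 bits.)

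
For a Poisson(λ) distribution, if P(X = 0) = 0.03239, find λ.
λ = 3.4299

For a Poisson(λ) distribution, the PMF at 0 is:
P(X = 0) = λ^0 e^(-λ) / 0! = e^(-λ)

Given P(X = 0) = 0.03239:
e^(-λ) = 0.03239
-λ = ln(0.03239)
λ = -ln(0.03239) = 3.4299

Verification: e^(-3.4299) = 0.03239 ✓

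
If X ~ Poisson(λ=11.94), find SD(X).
3.4554

We have X ~ Poisson(λ=11.94).

For a Poisson distribution with λ=11.94:
σ = √Var(X) = 3.4554

The standard deviation is the square root of the variance.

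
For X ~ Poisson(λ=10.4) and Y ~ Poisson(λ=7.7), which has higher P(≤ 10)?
Y has higher probability (P(Y ≤ 10) = 0.8445 > P(X ≤ 10) = 0.5331)

Compute P(≤ 10) for each distribution:

X ~ Poisson(λ=10.4):
P(X ≤ 10) = 0.5331

Y ~ Poisson(λ=7.7):
P(Y ≤ 10) = 0.8445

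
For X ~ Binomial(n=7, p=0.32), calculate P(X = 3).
0.245219

We have X ~ Binomial(n=7, p=0.32).

For a Binomial distribution, the PMF gives us the probability of each outcome.

Using the PMF formula:
P(X = 3) = 0.245219

Rounded to 4 decimal places: 0.2452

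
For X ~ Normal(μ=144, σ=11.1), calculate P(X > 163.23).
0.041598

We have X ~ Normal(μ=144, σ=11.1).

P(X > 163.23) = 1 - P(X ≤ 163.23)
                = 1 - F(163.23)
                = 1 - 0.958402
                = 0.041598

So there's approximately a 4.2% chance that X exceeds 163.23.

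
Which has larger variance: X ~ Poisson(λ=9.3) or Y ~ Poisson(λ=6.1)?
X has larger variance (9.3000 > 6.1000)

Compute the variance for each distribution:

X ~ Poisson(λ=9.3):
Var(X) = 9.3000

Y ~ Poisson(λ=6.1):
Var(Y) = 6.1000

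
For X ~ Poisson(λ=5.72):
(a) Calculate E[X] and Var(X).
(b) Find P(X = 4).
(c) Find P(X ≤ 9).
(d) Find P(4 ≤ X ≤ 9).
(a) E[X] = 5.7200, Var(X) = 5.7200
(b) P(X = 4) = 0.146288
(c) P(X ≤ 9) = 0.934004
(d) P(4 ≤ X ≤ 9) = 0.756012

We have X ~ Poisson(λ=5.72).

(a) Moments:
E[X] = 5.7200
Var(X) = 5.7200
σ = √Var(X) = 2.3917

(b) Point probability using PMF:
P(X = 4) = 0.146288

(c) Cumulative probability using CDF:
P(X ≤ 9) = F(9) = 0.934004

(d) Range probability:
P(4 ≤ X ≤ 9) = P(X ≤ 9) - P(X ≤ 3)
                   = F(9) - F(3)
                   = 0.934004 - 0.177992
                   = 0.756012

This means approximately 75.6% of outcomes fall in the interval [4, 9].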